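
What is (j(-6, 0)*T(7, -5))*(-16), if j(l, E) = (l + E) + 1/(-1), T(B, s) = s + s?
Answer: -1120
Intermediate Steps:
T(B, s) = 2*s
j(l, E) = -1 + E + l (j(l, E) = (E + l) - 1 = -1 + E + l)
(j(-6, 0)*T(7, -5))*(-16) = ((-1 + 0 - 6)*(2*(-5)))*(-16) = -7*(-10)*(-16) = 70*(-16) = -1120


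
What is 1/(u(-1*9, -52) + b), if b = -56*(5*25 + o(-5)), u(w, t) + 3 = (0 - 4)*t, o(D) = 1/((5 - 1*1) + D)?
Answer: -1/6739 ≈ -0.00014839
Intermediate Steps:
o(D) = 1/(4 + D) (o(D) = 1/((5 - 1) + D) = 1/(4 + D))
u(w, t) = -3 - 4*t (u(w, t) = -3 + (0 - 4)*t = -3 - 4*t)
b = -6944 (b = -56*(5*25 + 1/(4 - 5)) = -56*(125 + 1/(-1)) = -56*(125 - 1) = -56*124 = -6944)
1/(u(-1*9, -52) + b) = 1/((-3 - 4*(-52)) - 6944) = 1/((-3 + 208) - 6944) = 1/(205 - 6944) = 1/(-6739) = -1/6739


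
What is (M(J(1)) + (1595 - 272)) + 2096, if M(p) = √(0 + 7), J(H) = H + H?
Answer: 3419 + √7 ≈ 3421.6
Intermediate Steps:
J(H) = 2*H
M(p) = √7
(M(J(1)) + (1595 - 272)) + 2096 = (√7 + (1595 - 272)) + 2096 = (√7 + 1323) + 2096 = (1323 + √7) + 2096 = 3419 + √7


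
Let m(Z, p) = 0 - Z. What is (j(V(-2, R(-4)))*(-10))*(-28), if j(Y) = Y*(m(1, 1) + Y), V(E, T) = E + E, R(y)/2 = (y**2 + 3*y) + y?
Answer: 5600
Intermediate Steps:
m(Z, p) = -Z
R(y) = 2*y**2 + 8*y (R(y) = 2*((y**2 + 3*y) + y) = 2*(y**2 + 4*y) = 2*y**2 + 8*y)
V(E, T) = 2*E
j(Y) = Y*(-1 + Y) (j(Y) = Y*(-1*1 + Y) = Y*(-1 + Y))
(j(V(-2, R(-4)))*(-10))*(-28) = (((2*(-2))*(-1 + 2*(-2)))*(-10))*(-28) = (-4*(-1 - 4)*(-10))*(-28) = (-4*(-5)*(-10))*(-28) = (20*(-10))*(-28) = -200*(-28) = 5600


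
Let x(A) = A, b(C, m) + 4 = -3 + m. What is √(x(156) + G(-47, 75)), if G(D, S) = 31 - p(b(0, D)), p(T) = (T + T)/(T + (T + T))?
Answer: √1677/3 ≈ 13.650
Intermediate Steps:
b(C, m) = -7 + m (b(C, m) = -4 + (-3 + m) = -7 + m)
p(T) = ⅔ (p(T) = (2*T)/(T + 2*T) = (2*T)/((3*T)) = (2*T)*(1/(3*T)) = ⅔)
G(D, S) = 91/3 (G(D, S) = 31 - 1*⅔ = 31 - ⅔ = 91/3)
√(x(156) + G(-47, 75)) = √(156 + 91/3) = √(559/3) = √1677/3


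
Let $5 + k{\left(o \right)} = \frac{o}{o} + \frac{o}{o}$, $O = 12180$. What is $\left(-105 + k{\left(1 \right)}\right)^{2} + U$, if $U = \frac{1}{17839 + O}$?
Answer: $\frac{350141617}{30019} \approx 11664.0$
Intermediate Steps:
$k{\left(o \right)} = -3$ ($k{\left(o \right)} = -5 + \left(\frac{o}{o} + \frac{o}{o}\right) = -5 + \left(1 + 1\right) = -5 + 2 = -3$)
$U = \frac{1}{30019}$ ($U = \frac{1}{17839 + 12180} = \frac{1}{30019} \approx 3.3312 \cdot 10^{-5}$)
$\left(-105 + k{\left(1 \right)}\right)^{2} + U = \left(-105 - 3\right)^{2} + \frac{1}{30019} = \left(-108\right)^{2} + \frac{1}{30019} = 11664 + \frac{1}{30019} = \frac{350141617}{30019}$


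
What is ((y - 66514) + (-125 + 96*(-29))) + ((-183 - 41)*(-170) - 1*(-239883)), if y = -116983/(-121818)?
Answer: 25404042703/121818 ≈ 2.0854e+5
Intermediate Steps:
y = 116983/121818 (y = -116983*(-1/121818) = 116983/121818 ≈ 0.96031)
((y - 66514) + (-125 + 96*(-29))) + ((-183 - 41)*(-170) - 1*(-239883)) = ((116983/121818 - 66514) + (-125 + 96*(-29))) + ((-183 - 41)*(-170) - 1*(-239883)) = (-8102485469/121818 + (-125 - 2784)) + (-224*(-170) + 239883) = (-8102485469/121818 - 2909) + (38080 + 239883) = -8456854031/121818 + 277963 = 25404042703/121818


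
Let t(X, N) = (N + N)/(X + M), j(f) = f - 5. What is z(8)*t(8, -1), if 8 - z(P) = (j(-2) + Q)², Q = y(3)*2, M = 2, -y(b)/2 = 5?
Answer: 721/5 ≈ 144.20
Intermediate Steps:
y(b) = -10 (y(b) = -2*5 = -10)
j(f) = -5 + f
Q = -20 (Q = -10*2 = -20)
t(X, N) = 2*N/(2 + X) (t(X, N) = (N + N)/(X + 2) = (2*N)/(2 + X) = 2*N/(2 + X))
z(P) = -721 (z(P) = 8 - ((-5 - 2) - 20)² = 8 - (-7 - 20)² = 8 - 1*(-27)² = 8 - 1*729 = 8 - 729 = -721)
z(8)*t(8, -1) = -1442*(-1)/(2 + 8) = -1442*(-1)/10 = -721*(-⅕) = 721/5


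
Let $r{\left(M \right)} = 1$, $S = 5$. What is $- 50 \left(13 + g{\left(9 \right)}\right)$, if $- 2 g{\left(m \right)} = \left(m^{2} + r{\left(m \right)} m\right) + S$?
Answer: $1725$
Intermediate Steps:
$g{\left(m \right)} = - \frac{5}{2} - \frac{m}{2} - \frac{m^{2}}{2}$ ($g{\left(m \right)} = - \frac{\left(m^{2} + 1 m\right) + 5}{2} = - \frac{\left(m^{2} + m\right) + 5}{2} = - \frac{\left(m + m^{2}\right) + 5}{2} = - \frac{5 + m + m^{2}}{2} = - \frac{5}{2} - \frac{m}{2} - \frac{m^{2}}{2}$)
$- 50 \left(13 + g{\left(9 \right)}\right) = - 50 \left(13 - \left(7 + \frac{81}{2}\right)\right) = - 50 \left(13 - \frac{95}{2}\right) = \left(-50\right) \left(- \frac{69}{2}\right) = 1725$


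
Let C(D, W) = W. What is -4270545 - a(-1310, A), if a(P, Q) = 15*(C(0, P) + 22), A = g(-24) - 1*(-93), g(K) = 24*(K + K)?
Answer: -4251225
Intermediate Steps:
g(K) = 48*K (g(K) = 24*(2*K) = 48*K)
A = -1059 (A = 48*(-24) - 1*(-93) = -1152 + 93 = -1059)
a(P, Q) = 330 + 15*P (a(P, Q) = 15*(P + 22) = 15*(22 + P) = 330 + 15*P)
-4270545 - a(-1310, A) = -4270545 - (330 + 15*(-1310)) = -4270545 - (330 - 19650) = -4270545 - 1*(-19320) = -4270545 + 19320 = -4251225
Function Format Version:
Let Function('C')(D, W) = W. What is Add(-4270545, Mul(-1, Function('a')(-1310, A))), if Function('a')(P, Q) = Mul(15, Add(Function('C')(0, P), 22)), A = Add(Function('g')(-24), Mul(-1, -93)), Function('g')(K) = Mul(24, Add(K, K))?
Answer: -4251225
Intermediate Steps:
Function('g')(K) = Mul(48, K) (Function('g')(K) = Mul(24, Mul(2, K)) = Mul(48, K))
A = -1059 (A = Add(Mul(48, -24), Mul(-1, -93)) = Add(-1152, 93) = -1059)
Function('a')(P, Q) = Add(330, Mul(15, P)) (Function('a')(P, Q) = Mul(15, Add(P, 22)) = Mul(15, Add(22, P)) = Add(330, Mul(15, P)))
Add(-4270545, Mul(-1, Function('a')(-1310, A))) = Add(-4270545, Mul(-1, Add(330, Mul(15, -1310)))) = Add(-4270545, Mul(-1, Add(330, -19650))) = Add(-4270545, Mul(-1, -19320)) = Add(-4270545, 19320) = -4251225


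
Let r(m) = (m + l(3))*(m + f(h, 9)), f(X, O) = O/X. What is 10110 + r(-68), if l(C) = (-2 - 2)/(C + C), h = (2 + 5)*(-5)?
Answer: 1553684/105 ≈ 14797.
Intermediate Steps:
h = -35 (h = 7*(-5) = -35)
l(C) = -2/C (l(C) = -4*1/(2*C) = -2/C)
r(m) = (-9/35 + m)*(-⅔ + m) (r(m) = (m - 2/3)*(m + 9/(-35)) = (m - 2*⅓)*(m + 9*(-1/35)) = (m - ⅔)*(m - 9/35) = (-⅔ + m)*(-9/35 + m) = (-9/35 + m)*(-⅔ + m))
10110 + r(-68) = 10110 + (6/35 + (-68)² - 97/105*(-68)) = 10110 + (6/35 + 4624 + 6596/105) = 10110 + 492134/105 = 1553684/105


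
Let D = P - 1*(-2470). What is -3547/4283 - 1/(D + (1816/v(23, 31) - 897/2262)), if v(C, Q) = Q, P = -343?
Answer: -13943725501/16827739963 ≈ -0.82862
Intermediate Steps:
D = 2127 (D = -343 - 1*(-2470) = -343 + 2470 = 2127)
-3547/4283 - 1/(D + (1816/v(23, 31) - 897/2262)) = -3547/4283 - 1/(2127 + (1816/31 - 897/2262)) = -3547*1/4283 - 1/(2127 + (1816*(1/31) - 897*1/2262)) = -3547/4283 - 1/(2127 + (1816/31 - 23/58)) = -3547/4283 - 1/(2127 + 104615/1798) = -3547/4283 - 1/3928961/1798 = -3547/4283 - 1*1798/3928961 = -3547/4283 - 1798/3928961 = -13943725501/16827739963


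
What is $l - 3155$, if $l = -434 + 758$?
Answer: $-2831$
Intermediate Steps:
$l = 324$
$l - 3155 = 324 - 3155 = -2831$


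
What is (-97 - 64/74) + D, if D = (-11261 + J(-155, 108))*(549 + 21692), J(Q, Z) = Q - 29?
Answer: -9418288686/37 ≈ -2.5455e+8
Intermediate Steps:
J(Q, Z) = -29 + Q
D = -254548245 (D = (-11261 + (-29 - 155))*(549 + 21692) = (-11261 - 184)*22241 = -11445*22241 = -254548245)
(-97 - 64/74) + D = (-97 - 64/74) - 254548245 = (-97 + (1/74)*(-64)) - 254548245 = (-97 - 32/37) - 254548245 = -3621/37 - 254548245 = -9418288686/37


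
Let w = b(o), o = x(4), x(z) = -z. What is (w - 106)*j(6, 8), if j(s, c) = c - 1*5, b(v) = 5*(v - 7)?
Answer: -483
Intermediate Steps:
o = -4 (o = -1*4 = -4)
b(v) = -35 + 5*v (b(v) = 5*(-7 + v) = -35 + 5*v)
j(s, c) = -5 + c (j(s, c) = c - 5 = -5 + c)
w = -55 (w = -35 + 5*(-4) = -35 - 20 = -55)
(w - 106)*j(6, 8) = (-55 - 106)*(-5 + 8) = -161*3 = -483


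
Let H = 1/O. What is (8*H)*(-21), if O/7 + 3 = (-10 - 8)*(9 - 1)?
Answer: 8/49 ≈ 0.16327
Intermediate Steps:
O = -1029 (O = -21 + 7*((-10 - 8)*(9 - 1)) = -21 + 7*(-18*8) = -21 + 7*(-144) = -21 - 1008 = -1029)
H = -1/1029 (H = 1/(-1029) = -1/1029 ≈ -0.00097182)
(8*H)*(-21) = (8*(-1/1029))*(-21) = -8/1029*(-21) = 8/49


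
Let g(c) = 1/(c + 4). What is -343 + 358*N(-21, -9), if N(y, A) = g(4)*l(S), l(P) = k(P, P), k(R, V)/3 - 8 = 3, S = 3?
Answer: 4535/4 ≈ 1133.8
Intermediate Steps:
k(R, V) = 33 (k(R, V) = 24 + 3*3 = 24 + 9 = 33)
g(c) = 1/(4 + c)
l(P) = 33
N(y, A) = 33/8 (N(y, A) = 33/(4 + 4) = 33/8)
-343 + 358*N(-21, -9) = -343 + 358*(33/8) = -343 + 5907/4 = 4535/4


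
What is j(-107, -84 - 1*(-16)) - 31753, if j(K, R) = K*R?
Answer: -24477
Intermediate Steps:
j(-107, -84 - 1*(-16)) - 31753 = -107*(-84 - 1*(-16)) - 31753 = -107*(-84 + 16) - 31753 = -107*(-68) - 31753 = 7276 - 31753 = -24477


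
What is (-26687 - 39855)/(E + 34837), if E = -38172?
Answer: 66542/3335 ≈ 19.953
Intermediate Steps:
(-26687 - 39855)/(E + 34837) = (-26687 - 39855)/(-38172 + 34837) = -66542/(-3335) = -66542*(-1/3335) = 66542/3335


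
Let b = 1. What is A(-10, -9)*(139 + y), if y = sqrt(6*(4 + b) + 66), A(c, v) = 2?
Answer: 278 + 8*sqrt(6) ≈ 297.60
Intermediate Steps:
y = 4*sqrt(6) (y = sqrt(6*(4 + 1) + 66) = sqrt(6*5 + 66) = sqrt(30 + 66) = sqrt(96) = 4*sqrt(6) ≈ 9.7980)
A(-10, -9)*(139 + y) = 2*(139 + 4*sqrt(6)) = 278 + 8*sqrt(6)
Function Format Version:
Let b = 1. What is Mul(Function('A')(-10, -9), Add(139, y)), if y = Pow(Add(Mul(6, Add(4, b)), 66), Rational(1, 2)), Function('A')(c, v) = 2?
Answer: Add(278, Mul(8, Pow(6, Rational(1, 2)))) ≈ 297.60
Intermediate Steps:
y = Mul(4, Pow(6, Rational(1, 2))) (y = Pow(Add(Mul(6, Add(4, 1)), 66), Rational(1, 2)) = Pow(Add(Mul(6, 5), 66), Rational(1, 2)) = Pow(Add(30, 66), Rational(1, 2)) = Pow(96, Rational(1, 2)) = Mul(4, Pow(6, Rational(1, 2))) ≈ 9.7980)
Mul(Function('A')(-10, -9), Add(139, y)) = Mul(2, Add(139, Mul(4, Pow(6, Rational(1, 2))))) = Add(278, Mul(8, Pow(6, Rational(1, 2))))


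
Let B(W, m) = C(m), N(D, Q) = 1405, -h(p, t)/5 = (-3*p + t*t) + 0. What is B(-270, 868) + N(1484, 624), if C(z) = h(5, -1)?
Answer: 1475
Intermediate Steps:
h(p, t) = -5*t**2 + 15*p (h(p, t) = -5*((-3*p + t*t) + 0) = -5*((-3*p + t**2) + 0) = -5*((t**2 - 3*p) + 0) = -5*(t**2 - 3*p) = -5*t**2 + 15*p)
C(z) = 70 (C(z) = -5*(-1)**2 + 15*5 = -5*1 + 75 = -5 + 75 = 70)
B(W, m) = 70
B(-270, 868) + N(1484, 624) = 70 + 1405 = 1475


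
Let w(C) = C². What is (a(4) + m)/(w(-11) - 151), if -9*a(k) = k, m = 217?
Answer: -1949/270 ≈ -7.2185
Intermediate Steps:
a(k) = -k/9
(a(4) + m)/(w(-11) - 151) = (-⅑*4 + 217)/((-11)² - 151) = (-4/9 + 217)/(121 - 151) = (1949/9)/(-30) = (1949/9)*(-1/30) = -1949/270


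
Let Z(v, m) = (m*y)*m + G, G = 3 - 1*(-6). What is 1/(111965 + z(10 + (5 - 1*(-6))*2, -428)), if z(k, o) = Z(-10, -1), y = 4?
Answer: 1/111978 ≈ 8.9303e-6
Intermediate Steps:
G = 9 (G = 3 + 6 = 9)
Z(v, m) = 9 + 4*m² (Z(v, m) = (m*4)*m + 9 = (4*m)*m + 9 = 4*m² + 9 = 9 + 4*m²)
z(k, o) = 13 (z(k, o) = 9 + 4*(-1)² = 9 + 4*1 = 9 + 4 = 13)
1/(111965 + z(10 + (5 - 1*(-6))*2, -428)) = 1/(111965 + 13) = 1/111978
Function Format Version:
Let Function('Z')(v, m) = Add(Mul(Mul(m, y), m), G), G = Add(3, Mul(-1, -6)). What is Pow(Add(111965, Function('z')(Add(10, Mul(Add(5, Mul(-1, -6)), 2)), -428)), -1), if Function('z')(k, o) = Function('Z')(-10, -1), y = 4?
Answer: Rational(1, 111978) ≈ 8.9303e-6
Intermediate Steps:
G = 9 (G = Add(3, 6) = 9)
Function('Z')(v, m) = Add(9, Mul(4, Pow(m, 2))) (Function('Z')(v, m) = Add(Mul(Mul(m, 4), m), 9) = Add(Mul(Mul(4, m), m), 9) = Add(Mul(4, Pow(m, 2)), 9) = Add(9, Mul(4, Pow(m, 2))))
Function('z')(k, o) = 13 (Function('z')(k, o) = Add(9, Mul(4, Pow(-1, 2))) = Add(9, Mul(4, 1)) = Add(9, 4) = 13)
Pow(Add(111965, Function('z')(Add(10, Mul(Add(5, Mul(-1, -6)), 2)), -428)), -1) = Pow(Add(111965, 13), -1) = Pow(111978, -1) = Rational(1, 111978)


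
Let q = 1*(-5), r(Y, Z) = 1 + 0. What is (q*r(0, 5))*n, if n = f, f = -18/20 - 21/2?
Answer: 57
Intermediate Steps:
r(Y, Z) = 1
f = -57/5 (f = -18*1/20 - 21*½ = -9/10 - 21/2 = -57/5 ≈ -11.400)
n = -57/5 ≈ -11.400
q = -5
(q*r(0, 5))*n = -5*1*(-57/5) = -5*(-57/5) = 57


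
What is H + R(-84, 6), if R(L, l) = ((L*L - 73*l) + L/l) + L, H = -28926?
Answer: -22406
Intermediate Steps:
R(L, l) = L + L² - 73*l + L/l (R(L, l) = ((L² - 73*l) + L/l) + L = (L² - 73*l + L/l) + L = L + L² - 73*l + L/l)
H + R(-84, 6) = -28926 + (-84 + (-84)² - 73*6 - 84/6) = -28926 + (-84 + 7056 - 438 - 84*⅙) = -28926 + (-84 + 7056 - 438 - 14) = -28926 + 6520 = -22406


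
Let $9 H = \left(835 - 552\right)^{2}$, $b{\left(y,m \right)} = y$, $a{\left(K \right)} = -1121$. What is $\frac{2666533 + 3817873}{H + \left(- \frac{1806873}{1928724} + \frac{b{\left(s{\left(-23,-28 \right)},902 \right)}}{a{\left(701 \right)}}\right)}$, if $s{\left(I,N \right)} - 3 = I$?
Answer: $\frac{42059794934325672}{57714170937793} \approx 728.76$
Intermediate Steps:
$s{\left(I,N \right)} = 3 + I$
$H = \frac{80089}{9}$ ($H = \frac{\left(835 - 552\right)^{2}}{9} = \frac{283^{2}}{9} = \frac{1}{9} \cdot 80089 = \frac{80089}{9} \approx 8898.8$)
$\frac{2666533 + 3817873}{H + \left(- \frac{1806873}{1928724} + \frac{b{\left(s{\left(-23,-28 \right)},902 \right)}}{a{\left(701 \right)}}\right)} = \frac{2666533 + 3817873}{\frac{80089}{9} - \left(\frac{602291}{642908} - \frac{3 - 23}{-1121}\right)} = \frac{6484406}{\frac{80089}{9} - \frac{662310051}{720699868}} = \frac{6484406}{\frac{57714170937793}{6486298812}} = 6484406 \cdot \frac{6486298812}{57714170937793} = \frac{42059794934325672}{57714170937793}$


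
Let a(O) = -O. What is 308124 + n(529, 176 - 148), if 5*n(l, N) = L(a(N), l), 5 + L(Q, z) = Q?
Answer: 1540587/5 ≈ 3.0812e+5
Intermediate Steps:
L(Q, z) = -5 + Q
n(l, N) = -1 - N/5 (n(l, N) = (-5 - N)/5 = -1 - N/5)
308124 + n(529, 176 - 148) = 308124 + (-1 - (176 - 148)/5) = 308124 + (-1 - 1/5*28) = 308124 + (-1 - 28/5) = 308124 - 33/5 = 1540587/5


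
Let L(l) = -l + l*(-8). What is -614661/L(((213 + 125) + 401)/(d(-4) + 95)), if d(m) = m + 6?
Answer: 19874039/2217 ≈ 8964.4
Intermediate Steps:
d(m) = 6 + m
L(l) = -9*l (L(l) = -l - 8*l = -9*l)
-614661/L(((213 + 125) + 401)/(d(-4) + 95)) = -614661*(-((6 - 4) + 95)/(9*((213 + 125) + 401))) = -614661*(-(2 + 95)/(9*(338 + 401))) = -614661/((-6651/97)) = -614661/((-9*739/97)) = -614661/(-6651/97) = -614661*(-97/6651) = 19874039/2217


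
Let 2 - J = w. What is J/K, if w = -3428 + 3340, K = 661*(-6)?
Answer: -15/661 ≈ -0.022693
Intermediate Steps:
K = -3966
w = -88
J = 90 (J = 2 - 1*(-88) = 2 + 88 = 90)
J/K = 90/(-3966) = 90*(-1/3966) = -15/661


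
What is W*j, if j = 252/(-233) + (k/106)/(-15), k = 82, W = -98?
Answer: 20569514/185235 ≈ 111.05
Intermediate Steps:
j = -209893/185235 (j = 252/(-233) + (82/106)/(-15) = 252*(-1/233) + (82*(1/106))*(-1/15) = -252/233 + (41/53)*(-1/15) = -252/233 - 41/795 = -209893/185235 ≈ -1.1331)
W*j = -98*(-209893/185235) = 20569514/185235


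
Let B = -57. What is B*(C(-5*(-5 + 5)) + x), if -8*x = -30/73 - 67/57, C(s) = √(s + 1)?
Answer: -39889/584 ≈ -68.303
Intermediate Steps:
C(s) = √(1 + s)
x = 6601/33288 (x = -(-30/73 - 67/57)/8 = -⅛*(-6601/4161) = 6601/33288 ≈ 0.19830)
B*(C(-5*(-5 + 5)) + x) = -57*(√(1 - 5*(-5 + 5)) + 6601/33288) = -57*(√(1 - 5*0) + 6601/33288) = -57*(√(1 + 0) + 6601/33288) = -57*(√1 + 6601/33288) = -57*(1 + 6601/33288) = -57*39889/33288 = -39889/584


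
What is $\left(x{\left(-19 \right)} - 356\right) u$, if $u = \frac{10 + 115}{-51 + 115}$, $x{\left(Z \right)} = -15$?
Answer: $- \frac{46375}{64} \approx -724.61$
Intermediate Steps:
$u = \frac{125}{64} \approx 1.9531$
$\left(x{\left(-19 \right)} - 356\right) u = \left(-15 - 356\right) \frac{125}{64} = \left(-371\right) \frac{125}{64} = - \frac{46375}{64}$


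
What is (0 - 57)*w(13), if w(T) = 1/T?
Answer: -57/13 ≈ -4.3846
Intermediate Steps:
(0 - 57)*w(13) = (0 - 57)/13 = -57*1/13 = -57/13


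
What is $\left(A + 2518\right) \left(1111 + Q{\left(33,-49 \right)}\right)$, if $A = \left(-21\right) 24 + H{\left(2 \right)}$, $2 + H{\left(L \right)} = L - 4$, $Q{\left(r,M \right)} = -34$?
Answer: $2164770$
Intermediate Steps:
$H{\left(L \right)} = -6 + L$ ($H{\left(L \right)} = -2 + \left(L - 4\right) = -2 + \left(-4 + L\right) = -6 + L$)
$A = -508$ ($A = \left(-21\right) 24 + \left(-6 + 2\right) = -504 - 4 = -508$)
$\left(A + 2518\right) \left(1111 + Q{\left(33,-49 \right)}\right) = \left(-508 + 2518\right) \left(1111 - 34\right) = 2010 \cdot 1077 = 2164770$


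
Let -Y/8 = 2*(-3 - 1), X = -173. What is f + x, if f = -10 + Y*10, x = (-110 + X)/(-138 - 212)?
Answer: 220783/350 ≈ 630.81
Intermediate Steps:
Y = 64 (Y = -16*(-3 - 1) = -16*(-4) = -8*(-8) = 64)
x = 283/350 (x = (-110 - 173)/(-138 - 212) = -283/(-350) = -283*(-1/350) = 283/350 ≈ 0.80857)
f = 630 (f = -10 + 64*10 = -10 + 640 = 630)
f + x = 630 + 283/350 = 220783/350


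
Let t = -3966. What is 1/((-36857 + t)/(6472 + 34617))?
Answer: -41089/40823 ≈ -1.0065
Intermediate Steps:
1/((-36857 + t)/(6472 + 34617)) = 1/((-36857 - 3966)/(6472 + 34617)) = 1/(-40823/41089) = -41089/40823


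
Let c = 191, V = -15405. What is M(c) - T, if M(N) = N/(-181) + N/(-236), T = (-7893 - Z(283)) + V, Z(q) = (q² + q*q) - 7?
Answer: 7836982157/42716 ≈ 1.8347e+5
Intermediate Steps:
Z(q) = -7 + 2*q² (Z(q) = (q² + q²) - 7 = 2*q² - 7 = -7 + 2*q²)
T = -183469 (T = (-7893 - (-7 + 2*283²)) - 15405 = (-7893 - (-7 + 2*80089)) - 15405 = (-7893 - (-7 + 160178)) - 15405 = (-7893 - 1*160171) - 15405 = (-7893 - 160171) - 15405 = -168064 - 15405 = -183469)
M(N) = -417*N/42716 (M(N) = N*(-1/181) + N*(-1/236) = -N/181 - N/236 = -417*N/42716)
M(c) - T = -417/42716*191 - 1*(-183469) = -79647/42716 + 183469 = 7836982157/42716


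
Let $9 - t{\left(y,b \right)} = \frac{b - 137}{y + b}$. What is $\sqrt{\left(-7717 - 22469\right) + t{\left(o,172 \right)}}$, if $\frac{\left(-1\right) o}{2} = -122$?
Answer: $\frac{i \sqrt{326395342}}{104} \approx 173.72 i$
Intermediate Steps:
$o = 244$ ($o = \left(-2\right) \left(-122\right) = 244$)
$t{\left(y,b \right)} = 9 - \frac{-137 + b}{b + y}$ ($t{\left(y,b \right)} = 9 - \frac{b - 137}{y + b} = 9 - \frac{-137 + b}{b + y}$)
$\sqrt{\left(-7717 - 22469\right) + t{\left(o,172 \right)}} = \sqrt{\left(-7717 - 22469\right) + \frac{137 + 8 \cdot 172 + 9 \cdot 244}{172 + 244}} = \sqrt{\left(-7717 - 22469\right) + \frac{137 + 1376 + 2196}{416}} = \sqrt{-30186 + \frac{1}{416} \cdot 3709} = \sqrt{-30186 + \frac{3709}{416}} = \sqrt{- \frac{12553667}{416}} = \frac{i \sqrt{326395342}}{104}$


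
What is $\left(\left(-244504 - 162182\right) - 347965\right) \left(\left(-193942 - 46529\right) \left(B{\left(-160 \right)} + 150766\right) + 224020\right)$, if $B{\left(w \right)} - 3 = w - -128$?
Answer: $27354327664850657$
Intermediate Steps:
$B{\left(w \right)} = 131 + w$ ($B{\left(w \right)} = 3 + \left(w - -128\right) = 3 + \left(w + 128\right) = 3 + \left(128 + w\right) = 131 + w$)
$\left(\left(-244504 - 162182\right) - 347965\right) \left(\left(-193942 - 46529\right) \left(B{\left(-160 \right)} + 150766\right) + 224020\right) = \left(\left(-244504 - 162182\right) - 347965\right) \left(\left(-193942 - 46529\right) \left(\left(131 - 160\right) + 150766\right) + 224020\right) = \left(\left(-244504 - 162182\right) - 347965\right) \left(- 240471 \left(-29 + 150766\right) + 224020\right) = \left(-406686 - 347965\right) \left(\left(-240471\right) 150737 + 224020\right) = - 754651 \left(-36247877127 + 224020\right) = \left(-754651\right) \left(-36247653107\right) = 27354327664850657$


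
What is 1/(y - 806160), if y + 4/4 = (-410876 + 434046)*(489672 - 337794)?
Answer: 1/3518207099 ≈ 2.8424e-10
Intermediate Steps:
y = 3519013259 (y = -1 + (-410876 + 434046)*(489672 - 337794) = -1 + 23170*151878 = -1 + 3519013260 = 3519013259)
1/(y - 806160) = 1/(3519013259 - 806160) = 1/3518207099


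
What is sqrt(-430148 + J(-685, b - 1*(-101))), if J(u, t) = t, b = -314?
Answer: I*sqrt(430361) ≈ 656.02*I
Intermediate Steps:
sqrt(-430148 + J(-685, b - 1*(-101))) = sqrt(-430148 + (-314 - 1*(-101))) = sqrt(-430148 + (-314 + 101)) = sqrt(-430148 - 213) = sqrt(-430361) = I*sqrt(430361)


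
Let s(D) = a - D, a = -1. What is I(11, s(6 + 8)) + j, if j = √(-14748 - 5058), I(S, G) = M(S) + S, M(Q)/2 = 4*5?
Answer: 51 + I*√19806 ≈ 51.0 + 140.73*I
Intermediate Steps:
M(Q) = 40 (M(Q) = 2*(4*5) = 2*20 = 40)
s(D) = -1 - D
I(S, G) = 40 + S
j = I*√19806 (j = √(-19806) = I*√19806 ≈ 140.73*I)
I(11, s(6 + 8)) + j = (40 + 11) + I*√19806 = 51 + I*√19806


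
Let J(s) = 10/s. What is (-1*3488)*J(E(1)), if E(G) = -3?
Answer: 34880/3 ≈ 11627.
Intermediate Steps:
(-1*3488)*J(E(1)) = (-1*3488)*(10/(-3)) = -34880*(-1)/3 = -3488*(-10/3) = 34880/3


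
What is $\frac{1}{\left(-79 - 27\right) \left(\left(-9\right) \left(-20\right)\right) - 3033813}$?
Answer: $- \frac{1}{3052893} \approx -3.2756 \cdot 10^{-7}$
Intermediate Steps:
$\frac{1}{\left(-79 - 27\right) \left(\left(-9\right) \left(-20\right)\right) - 3033813} = \frac{1}{\left(-106\right) 180 - 3033813} = \frac{1}{-19080 - 3033813} = \frac{1}{-3052893} = - \frac{1}{3052893}$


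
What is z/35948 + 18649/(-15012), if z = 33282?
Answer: -992819/3137508 ≈ -0.31644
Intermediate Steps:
z/35948 + 18649/(-15012) = 33282/35948 + 18649/(-15012) = 33282*(1/35948) + 18649*(-1/15012) = 387/418 - 18649/15012 = -992819/3137508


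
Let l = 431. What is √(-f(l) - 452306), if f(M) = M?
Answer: I*√452737 ≈ 672.86*I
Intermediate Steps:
√(-f(l) - 452306) = √(-1*431 - 452306) = √(-431 - 452306) = √(-452737) = I*√452737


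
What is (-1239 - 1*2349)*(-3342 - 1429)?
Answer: 17118348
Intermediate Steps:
(-1239 - 1*2349)*(-3342 - 1429) = (-1239 - 2349)*(-4771) = -3588*(-4771) = 17118348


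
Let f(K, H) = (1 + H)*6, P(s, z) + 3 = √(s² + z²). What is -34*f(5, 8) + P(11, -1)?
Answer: -1839 + √122 ≈ -1828.0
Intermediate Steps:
P(s, z) = -3 + √(s² + z²)
f(K, H) = 6 + 6*H
-34*f(5, 8) + P(11, -1) = -34*(6 + 6*8) + (-3 + √(11² + (-1)²)) = -34*(6 + 48) + (-3 + √(121 + 1)) = -34*54 + (-3 + √122) = -1836 + (-3 + √122) = -1839 + √122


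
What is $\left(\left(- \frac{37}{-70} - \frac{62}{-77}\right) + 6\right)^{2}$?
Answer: $\frac{31888609}{592900} \approx 53.784$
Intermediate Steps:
$\left(\left(- \frac{37}{-70} - \frac{62}{-77}\right) + 6\right)^{2} = \left(\left(\left(-37\right) \left(- \frac{1}{70}\right) - - \frac{62}{77}\right) + 6\right)^{2} = \left(\left(\frac{37}{70} + \frac{62}{77}\right) + 6\right)^{2} = \left(\frac{1027}{770} + 6\right)^{2} = \left(\frac{5647}{770}\right)^{2} = \frac{31888609}{592900}$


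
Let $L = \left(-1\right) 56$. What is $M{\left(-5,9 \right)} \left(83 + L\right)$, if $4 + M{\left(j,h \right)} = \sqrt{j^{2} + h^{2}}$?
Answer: $-108 + 27 \sqrt{106} \approx 169.98$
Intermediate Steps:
$L = -56$
$M{\left(j,h \right)} = -4 + \sqrt{h^{2} + j^{2}}$ ($M{\left(j,h \right)} = -4 + \sqrt{j^{2} + h^{2}} = -4 + \sqrt{h^{2} + j^{2}}$)
$M{\left(-5,9 \right)} \left(83 + L\right) = \left(-4 + \sqrt{9^{2} + \left(-5\right)^{2}}\right) \left(83 - 56\right) = \left(-4 + \sqrt{81 + 25}\right) 27 = \left(-4 + \sqrt{106}\right) 27 = -108 + 27 \sqrt{106}$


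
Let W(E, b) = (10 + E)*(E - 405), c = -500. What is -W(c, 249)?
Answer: -443450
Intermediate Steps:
W(E, b) = (-405 + E)*(10 + E) (W(E, b) = (10 + E)*(-405 + E) = (-405 + E)*(10 + E))
-W(c, 249) = -(-4050 + (-500)**2 - 395*(-500)) = -(-4050 + 250000 + 197500) = -1*443450 = -443450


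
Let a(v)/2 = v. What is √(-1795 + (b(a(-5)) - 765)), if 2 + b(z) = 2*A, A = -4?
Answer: I*√2570 ≈ 50.695*I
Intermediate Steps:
a(v) = 2*v
b(z) = -10 (b(z) = -2 + 2*(-4) = -2 - 8 = -10)
√(-1795 + (b(a(-5)) - 765)) = √(-1795 + (-10 - 765)) = √(-1795 - 775) = √(-2570) = I*√2570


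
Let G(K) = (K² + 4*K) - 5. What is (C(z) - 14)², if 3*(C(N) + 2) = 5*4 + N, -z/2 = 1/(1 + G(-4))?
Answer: 3025/36 ≈ 84.028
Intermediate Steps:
G(K) = -5 + K² + 4*K
z = ½ (z = -2/(1 + (-5 + (-4)² + 4*(-4))) = -2/(1 + (-5 + 16 - 16)) = -2/(1 - 5) = -2/(-4) = -2*(-¼) = ½ ≈ 0.50000)
C(N) = 14/3 + N/3 (C(N) = -2 + (5*4 + N)/3 = -2 + (20 + N)/3 = -2 + (20/3 + N/3) = 14/3 + N/3)
(C(z) - 14)² = ((14/3 + (⅓)*(½)) - 14)² = ((14/3 + ⅙) - 14)² = (29/6 - 14)² = (-55/6)² = 3025/36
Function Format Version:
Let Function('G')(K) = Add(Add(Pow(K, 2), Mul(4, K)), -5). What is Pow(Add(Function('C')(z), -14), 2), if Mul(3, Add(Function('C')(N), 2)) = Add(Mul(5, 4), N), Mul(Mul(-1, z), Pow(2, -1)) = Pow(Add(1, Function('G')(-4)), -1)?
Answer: Rational(3025, 36) ≈ 84.028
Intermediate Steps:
Function('G')(K) = Add(-5, Pow(K, 2), Mul(4, K))
z = Rational(1, 2) (z = Mul(-2, Pow(Add(1, Add(-5, Pow(-4, 2), Mul(4, -4))), -1)) = Mul(-2, Pow(Add(1, Add(-5, 16, -16)), -1)) = Mul(-2, Pow(Add(1, -5), -1)) = Mul(-2, Pow(-4, -1)) = Mul(-2, Rational(-1, 4)) = Rational(1, 2) ≈ 0.50000)
Function('C')(N) = Add(Rational(14, 3), Mul(Rational(1, 3), N)) (Function('C')(N) = Add(-2, Mul(Rational(1, 3), Add(Mul(5, 4), N))) = Add(-2, Mul(Rational(1, 3), Add(20, N))) = Add(-2, Add(Rational(20, 3), Mul(Rational(1, 3), N))) = Add(Rational(14, 3), Mul(Rational(1, 3), N)))
Pow(Add(Function('C')(z), -14), 2) = Pow(Add(Add(Rational(14, 3), Mul(Rational(1, 3), Rational(1, 2))), -14), 2) = Pow(Add(Add(Rational(14, 3), Rational(1, 6)), -14), 2) = Pow(Add(Rational(29, 6), -14), 2) = Pow(Rational(-55, 6), 2) = Rational(3025, 36)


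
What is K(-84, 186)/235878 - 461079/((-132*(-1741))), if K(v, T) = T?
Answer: -6039758185/3011533052 ≈ -2.0055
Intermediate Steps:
K(-84, 186)/235878 - 461079/((-132*(-1741))) = 186/235878 - 461079/((-132*(-1741))) = 186*(1/235878) - 461079/229812 = 31/39313 - 461079*1/229812 = 31/39313 - 153693/76604 = -6039758185/3011533052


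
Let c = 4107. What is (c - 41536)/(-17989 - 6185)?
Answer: 37429/24174 ≈ 1.5483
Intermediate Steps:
(c - 41536)/(-17989 - 6185) = (4107 - 41536)/(-17989 - 6185) = -37429/(-24174) = -37429*(-1/24174) = 37429/24174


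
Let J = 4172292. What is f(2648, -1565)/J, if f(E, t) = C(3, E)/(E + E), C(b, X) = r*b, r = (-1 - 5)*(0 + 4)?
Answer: -1/306895256 ≈ -3.2584e-9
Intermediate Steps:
r = -24 (r = -6*4 = -24)
C(b, X) = -24*b
f(E, t) = -36/E (f(E, t) = (-24*3)/(E + E) = -72/(2*E) = (1/(2*E))*(-72) = -36/E)
f(2648, -1565)/J = -36/2648/4172292 = -36*1/2648*(1/4172292) = -9/662*1/4172292 = -1/306895256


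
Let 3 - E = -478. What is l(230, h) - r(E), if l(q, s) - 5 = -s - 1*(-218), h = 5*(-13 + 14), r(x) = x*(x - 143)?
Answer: -162360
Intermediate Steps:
E = 481 (E = 3 - 1*(-478) = 3 + 478 = 481)
r(x) = x*(-143 + x)
h = 5 (h = 5*1 = 5)
l(q, s) = 223 - s (l(q, s) = 5 + (-s - 1*(-218)) = 5 + (-s + 218) = 5 + (218 - s) = 223 - s)
l(230, h) - r(E) = (223 - 1*5) - 481*(-143 + 481) = (223 - 5) - 481*338 = 218 - 1*162578 = 218 - 162578 = -162360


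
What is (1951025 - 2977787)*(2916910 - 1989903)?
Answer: -951815561334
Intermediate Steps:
(1951025 - 2977787)*(2916910 - 1989903) = -1026762*927007 = -951815561334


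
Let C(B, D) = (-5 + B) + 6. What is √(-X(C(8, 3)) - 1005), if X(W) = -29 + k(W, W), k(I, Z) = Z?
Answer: I*√985 ≈ 31.385*I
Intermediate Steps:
C(B, D) = 1 + B
X(W) = -29 + W
√(-X(C(8, 3)) - 1005) = √(-(-29 + (1 + 8)) - 1005) = √(-(-29 + 9) - 1005) = √(-1*(-20) - 1005) = √(20 - 1005) = √(-985) = I*√985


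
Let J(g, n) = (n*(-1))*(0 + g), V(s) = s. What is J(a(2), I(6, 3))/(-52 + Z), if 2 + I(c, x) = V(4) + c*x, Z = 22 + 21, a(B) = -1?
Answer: -20/9 ≈ -2.2222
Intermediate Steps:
Z = 43
I(c, x) = 2 + c*x (I(c, x) = -2 + (4 + c*x) = 2 + c*x)
J(g, n) = -g*n (J(g, n) = (-n)*g = -g*n)
J(a(2), I(6, 3))/(-52 + Z) = (-1*(-1)*(2 + 6*3))/(-52 + 43) = -1*(-1)*(2 + 18)/(-9) = -1*(-1)*20*(-1/9) = 20*(-1/9) = -20/9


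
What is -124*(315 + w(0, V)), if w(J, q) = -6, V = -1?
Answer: -38316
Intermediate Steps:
-124*(315 + w(0, V)) = -124*(315 - 6) = -124*309 = -38316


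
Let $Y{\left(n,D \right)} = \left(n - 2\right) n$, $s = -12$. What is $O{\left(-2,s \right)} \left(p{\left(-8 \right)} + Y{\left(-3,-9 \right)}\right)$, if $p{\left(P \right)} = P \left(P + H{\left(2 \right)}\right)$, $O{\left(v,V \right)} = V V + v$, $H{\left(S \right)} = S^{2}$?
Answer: $6674$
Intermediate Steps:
$Y{\left(n,D \right)} = n \left(-2 + n\right)$ ($Y{\left(n,D \right)} = \left(-2 + n\right) n = n \left(-2 + n\right)$)
$O{\left(v,V \right)} = v + V^{2}$ ($O{\left(v,V \right)} = V^{2} + v = v + V^{2}$)
$p{\left(P \right)} = P \left(4 + P\right)$ ($p{\left(P \right)} = P \left(P + 2^{2}\right) = P \left(P + 4\right) = P \left(4 + P\right)$)
$O{\left(-2,s \right)} \left(p{\left(-8 \right)} + Y{\left(-3,-9 \right)}\right) = \left(-2 + \left(-12\right)^{2}\right) \left(- 8 \left(4 - 8\right) - 3 \left(-2 - 3\right)\right) = \left(-2 + 144\right) \left(\left(-8\right) \left(-4\right) - -15\right) = 142 \left(32 + 15\right) = 142 \cdot 47 = 6674$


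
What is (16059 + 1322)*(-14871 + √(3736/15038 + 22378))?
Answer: -258472851 + 86905*√50606494158/7519 ≈ -2.5587e+8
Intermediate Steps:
(16059 + 1322)*(-14871 + √(3736/15038 + 22378)) = 17381*(-14871 + √(3736*(1/15038) + 22378)) = 17381*(-14871 + √(1868/7519 + 22378)) = 17381*(-14871 + √(168262050/7519)) = 17381*(-14871 + 5*√50606494158/7519) = -258472851 + 86905*√50606494158/7519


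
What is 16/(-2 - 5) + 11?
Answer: 61/7 ≈ 8.7143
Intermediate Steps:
16/(-2 - 5) + 11 = 16/(-7) + 11 = 16*(-1/7) + 11 = -16/7 + 11 = 61/7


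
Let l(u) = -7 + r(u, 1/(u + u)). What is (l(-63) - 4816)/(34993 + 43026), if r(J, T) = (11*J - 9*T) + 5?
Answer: -77153/1092266 ≈ -0.070636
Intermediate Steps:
r(J, T) = 5 - 9*T + 11*J (r(J, T) = (-9*T + 11*J) + 5 = 5 - 9*T + 11*J)
l(u) = -2 + 11*u - 9/(2*u) (l(u) = -7 + (5 - 9/(u + u) + 11*u) = -7 + (5 - 9*1/(2*u) + 11*u) = -7 + (5 - 9/(2*u) + 11*u) = -7 + (5 + 11*u - 9/(2*u)) = -2 + 11*u - 9/(2*u))
(l(-63) - 4816)/(34993 + 43026) = ((-2 + 11*(-63) - 9/2/(-63)) - 4816)/(34993 + 43026) = ((-2 - 693 - 9/2*(-1/63)) - 4816)/78019 = ((-2 - 693 + 1/14) - 4816)*(1/78019) = (-9729/14 - 4816)*(1/78019) = -77153/14*1/78019 = -77153/1092266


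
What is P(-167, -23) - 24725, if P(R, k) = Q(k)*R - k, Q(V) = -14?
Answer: -22364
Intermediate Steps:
P(R, k) = -k - 14*R (P(R, k) = -14*R - k = -k - 14*R)
P(-167, -23) - 24725 = (-1*(-23) - 14*(-167)) - 24725 = (23 + 2338) - 24725 = 2361 - 24725 = -22364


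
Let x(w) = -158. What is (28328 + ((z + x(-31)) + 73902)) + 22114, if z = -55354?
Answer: 68832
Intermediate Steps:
(28328 + ((z + x(-31)) + 73902)) + 22114 = (28328 + ((-55354 - 158) + 73902)) + 22114 = (28328 + (-55512 + 73902)) + 22114 = (28328 + 18390) + 22114 = 46718 + 22114 = 68832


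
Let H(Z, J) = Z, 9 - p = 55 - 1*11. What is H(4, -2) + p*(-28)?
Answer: 984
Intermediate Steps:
p = -35 (p = 9 - (55 - 1*11) = 9 - (55 - 11) = 9 - 1*44 = 9 - 44 = -35)
H(4, -2) + p*(-28) = 4 - 35*(-28) = 4 + 980 = 984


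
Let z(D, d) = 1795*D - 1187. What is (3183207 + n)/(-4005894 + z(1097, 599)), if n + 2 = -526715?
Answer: -1328245/1018983 ≈ -1.3035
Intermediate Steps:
n = -526717 (n = -2 - 526715 = -526717)
z(D, d) = -1187 + 1795*D
(3183207 + n)/(-4005894 + z(1097, 599)) = (3183207 - 526717)/(-4005894 + (-1187 + 1795*1097)) = 2656490/(-4005894 + (-1187 + 1969115)) = 2656490/(-4005894 + 1967928) = 2656490/(-2037966) = 2656490*(-1/2037966) = -1328245/1018983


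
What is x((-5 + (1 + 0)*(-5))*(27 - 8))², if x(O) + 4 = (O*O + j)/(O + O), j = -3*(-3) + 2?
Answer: 1416092161/144400 ≈ 9806.7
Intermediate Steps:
j = 11 (j = 9 + 2 = 11)
x(O) = -4 + (11 + O²)/(2*O) (x(O) = -4 + (O*O + 11)/(O + O) = -4 + (O² + 11)/((2*O)) = -4 + (11 + O²)*(1/(2*O)) = -4 + (11 + O²)/(2*O))
x((-5 + (1 + 0)*(-5))*(27 - 8))² = ((11 + ((-5 + (1 + 0)*(-5))*(27 - 8))*(-8 + (-5 + (1 + 0)*(-5))*(27 - 8)))/(2*(((-5 + (1 + 0)*(-5))*(27 - 8)))))² = ((11 + ((-5 + 1*(-5))*19)*(-8 + (-5 + 1*(-5))*19))/(2*(((-5 + 1*(-5))*19))))² = ((11 + ((-5 - 5)*19)*(-8 + (-5 - 5)*19))/(2*(((-5 - 5)*19))))² = ((11 + (-10*19)*(-8 - 10*19))/(2*((-10*19))))² = ((½)*(11 - 190*(-8 - 190))/(-190))² = ((½)*(-1/190)*(11 - 190*(-198)))² = ((½)*(-1/190)*(11 + 37620))² = ((½)*(-1/190)*37631)² = (-37631/380)² = 1416092161/144400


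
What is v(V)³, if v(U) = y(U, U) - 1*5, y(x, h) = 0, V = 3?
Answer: -125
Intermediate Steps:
v(U) = -5 (v(U) = 0 - 1*5 = 0 - 5 = -5)
v(V)³ = (-5)³ = -125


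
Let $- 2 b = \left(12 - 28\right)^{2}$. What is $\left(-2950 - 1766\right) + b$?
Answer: $-4844$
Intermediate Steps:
$b = -128$ ($b = - \frac{\left(12 - 28\right)^{2}}{2} = - \frac{\left(-16\right)^{2}}{2} = \left(- \frac{1}{2}\right) 256 = -128$)
$\left(-2950 - 1766\right) + b = \left(-2950 - 1766\right) - 128 = -4716 - 128 = -4844$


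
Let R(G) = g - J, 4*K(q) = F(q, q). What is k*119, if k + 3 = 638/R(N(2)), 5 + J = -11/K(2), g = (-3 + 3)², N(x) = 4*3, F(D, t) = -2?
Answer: -4823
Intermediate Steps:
N(x) = 12
K(q) = -½ (K(q) = (¼)*(-2) = -½)
g = 0 (g = 0² = 0)
J = 17 (J = -5 - 11/(-½) = -5 - 11*(-2) = -5 + 22 = 17)
R(G) = -17 (R(G) = 0 - 1*17 = 0 - 17 = -17)
k = -689/17 (k = -3 + 638/(-17) = -3 + 638*(-1/17) = -3 - 638/17 = -689/17 ≈ -40.529)
k*119 = -689/17*119 = -4823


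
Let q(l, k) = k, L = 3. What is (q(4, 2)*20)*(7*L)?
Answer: 840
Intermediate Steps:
(q(4, 2)*20)*(7*L) = (2*20)*(7*3) = 40*21 = 840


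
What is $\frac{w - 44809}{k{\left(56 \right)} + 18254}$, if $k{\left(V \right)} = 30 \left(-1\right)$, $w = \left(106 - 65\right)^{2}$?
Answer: $- \frac{5391}{2278} \approx -2.3666$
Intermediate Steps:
$w = 1681$ ($w = 41^{2} = 1681$)
$k{\left(V \right)} = -30$
$\frac{w - 44809}{k{\left(56 \right)} + 18254} = \frac{1681 - 44809}{-30 + 18254} = - \frac{43128}{18224} = \left(-43128\right) \frac{1}{18224} = - \frac{5391}{2278}$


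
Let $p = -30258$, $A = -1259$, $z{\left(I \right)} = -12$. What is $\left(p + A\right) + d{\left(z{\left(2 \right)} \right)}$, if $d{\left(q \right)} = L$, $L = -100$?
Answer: $-31617$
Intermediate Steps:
$d{\left(q \right)} = -100$
$\left(p + A\right) + d{\left(z{\left(2 \right)} \right)} = \left(-30258 - 1259\right) - 100 = -31517 - 100 = -31617$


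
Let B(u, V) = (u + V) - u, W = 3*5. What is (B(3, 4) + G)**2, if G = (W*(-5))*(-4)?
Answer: 92416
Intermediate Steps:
W = 15
B(u, V) = V (B(u, V) = (V + u) - u = V)
G = 300 (G = (15*(-5))*(-4) = -75*(-4) = 300)
(B(3, 4) + G)**2 = (4 + 300)**2 = 304**2 = 92416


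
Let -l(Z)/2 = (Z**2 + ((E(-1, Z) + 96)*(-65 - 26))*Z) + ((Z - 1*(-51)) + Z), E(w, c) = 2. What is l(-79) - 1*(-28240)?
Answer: -1393072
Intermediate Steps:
l(Z) = -102 - 2*Z**2 + 17832*Z (l(Z) = -2*((Z**2 + ((2 + 96)*(-65 - 26))*Z) + ((Z - 1*(-51)) + Z)) = -2*((Z**2 + (98*(-91))*Z) + ((Z + 51) + Z)) = -2*((Z**2 - 8918*Z) + ((51 + Z) + Z)) = -2*((Z**2 - 8918*Z) + (51 + 2*Z)) = -2*(51 + Z**2 - 8916*Z) = -102 - 2*Z**2 + 17832*Z)
l(-79) - 1*(-28240) = (-102 - 2*(-79)**2 + 17832*(-79)) - 1*(-28240) = (-102 - 2*6241 - 1408728) + 28240 = (-102 - 12482 - 1408728) + 28240 = -1421312 + 28240 = -1393072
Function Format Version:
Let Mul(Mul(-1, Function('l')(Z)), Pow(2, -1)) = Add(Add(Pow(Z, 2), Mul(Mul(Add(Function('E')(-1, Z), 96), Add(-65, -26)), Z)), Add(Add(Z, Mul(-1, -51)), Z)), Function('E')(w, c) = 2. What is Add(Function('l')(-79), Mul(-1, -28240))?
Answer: -1393072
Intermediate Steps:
Function('l')(Z) = Add(-102, Mul(-2, Pow(Z, 2)), Mul(17832, Z)) (Function('l')(Z) = Mul(-2, Add(Add(Pow(Z, 2), Mul(Mul(Add(2, 96), Add(-65, -26)), Z)), Add(Add(Z, Mul(-1, -51)), Z))) = Mul(-2, Add(Add(Pow(Z, 2), Mul(Mul(98, -91), Z)), Add(Add(Z, 51), Z))) = Mul(-2, Add(Add(Pow(Z, 2), Mul(-8918, Z)), Add(Add(51, Z), Z))) = Mul(-2, Add(Add(Pow(Z, 2), Mul(-8918, Z)), Add(51, Mul(2, Z)))) = Mul(-2, Add(51, Pow(Z, 2), Mul(-8916, Z))) = Add(-102, Mul(-2, Pow(Z, 2)), Mul(17832, Z)))
Add(Function('l')(-79), Mul(-1, -28240)) = Add(Add(-102, Mul(-2, Pow(-79, 2)), Mul(17832, -79)), Mul(-1, -28240)) = Add(Add(-102, Mul(-2, 6241), -1408728), 28240) = Add(Add(-102, -12482, -1408728), 28240) = Add(-1421312, 28240) = -1393072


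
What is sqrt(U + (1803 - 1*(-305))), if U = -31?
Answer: sqrt(2077) ≈ 45.574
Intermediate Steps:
sqrt(U + (1803 - 1*(-305))) = sqrt(-31 + (1803 - 1*(-305))) = sqrt(-31 + (1803 + 305)) = sqrt(-31 + 2108) = sqrt(2077)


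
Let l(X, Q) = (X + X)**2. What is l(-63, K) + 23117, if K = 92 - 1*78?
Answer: 38993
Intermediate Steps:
K = 14 (K = 92 - 78 = 14)
l(X, Q) = 4*X**2 (l(X, Q) = (2*X)**2 = 4*X**2)
l(-63, K) + 23117 = 4*(-63)**2 + 23117 = 4*3969 + 23117 = 15876 + 23117 = 38993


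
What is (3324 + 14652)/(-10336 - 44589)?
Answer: -17976/54925 ≈ -0.32728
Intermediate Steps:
(3324 + 14652)/(-10336 - 44589) = 17976/(-54925) = 17976*(-1/54925) = -17976/54925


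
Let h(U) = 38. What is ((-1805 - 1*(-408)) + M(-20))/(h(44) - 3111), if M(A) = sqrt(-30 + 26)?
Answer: 1397/3073 - 2*I/3073 ≈ 0.4546 - 0.00065083*I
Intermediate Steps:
M(A) = 2*I (M(A) = sqrt(-4) = 2*I)
((-1805 - 1*(-408)) + M(-20))/(h(44) - 3111) = ((-1805 - 1*(-408)) + 2*I)/(38 - 3111) = ((-1805 + 408) + 2*I)/(-3073) = (-1397 + 2*I)*(-1/3073) = 1397/3073 - 2*I/3073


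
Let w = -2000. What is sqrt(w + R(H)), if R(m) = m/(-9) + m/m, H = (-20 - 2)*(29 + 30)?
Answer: I*sqrt(16693)/3 ≈ 43.067*I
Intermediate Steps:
H = -1298 (H = -22*59 = -1298)
R(m) = 1 - m/9 (R(m) = m*(-1/9) + 1 = -m/9 + 1 = 1 - m/9)
sqrt(w + R(H)) = sqrt(-2000 + (1 - 1/9*(-1298))) = sqrt(-2000 + (1 + 1298/9)) = sqrt(-2000 + 1307/9) = sqrt(-16693/9) = I*sqrt(16693)/3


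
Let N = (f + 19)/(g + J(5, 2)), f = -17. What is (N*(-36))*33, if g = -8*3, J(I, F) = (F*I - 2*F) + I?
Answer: 2376/13 ≈ 182.77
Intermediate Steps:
J(I, F) = I - 2*F + F*I (J(I, F) = (-2*F + F*I) + I = I - 2*F + F*I)
g = -24
N = -2/13 (N = (-17 + 19)/(-24 + (5 - 2*2 + 2*5)) = 2/(-24 + (5 - 4 + 10)) = 2/(-24 + 11) = 2/(-13) = 2*(-1/13) = -2/13 ≈ -0.15385)
(N*(-36))*33 = -2/13*(-36)*33 = (72/13)*33 = 2376/13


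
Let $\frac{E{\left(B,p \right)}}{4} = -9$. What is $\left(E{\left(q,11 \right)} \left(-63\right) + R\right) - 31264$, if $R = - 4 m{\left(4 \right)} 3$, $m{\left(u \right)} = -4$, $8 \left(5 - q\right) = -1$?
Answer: $-28948$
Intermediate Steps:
$q = \frac{41}{8}$ ($q = 5 - - \frac{1}{8} = 5 + \frac{1}{8} = \frac{41}{8} \approx 5.125$)
$E{\left(B,p \right)} = -36$ ($E{\left(B,p \right)} = 4 \left(-9\right) = -36$)
$R = 48$ ($R = \left(-4\right) \left(-4\right) 3 = 16 \cdot 3 = 48$)
$\left(E{\left(q,11 \right)} \left(-63\right) + R\right) - 31264 = \left(\left(-36\right) \left(-63\right) + 48\right) - 31264 = \left(2268 + 48\right) - 31264 = 2316 - 31264 = -28948$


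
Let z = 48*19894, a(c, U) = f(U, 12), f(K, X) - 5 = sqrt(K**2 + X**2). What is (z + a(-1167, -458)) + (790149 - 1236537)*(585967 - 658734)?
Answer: 32483270513 + 2*sqrt(52477) ≈ 3.2483e+10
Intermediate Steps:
f(K, X) = 5 + sqrt(K**2 + X**2)
a(c, U) = 5 + sqrt(144 + U**2) (a(c, U) = 5 + sqrt(U**2 + 12**2) = 5 + sqrt(U**2 + 144) = 5 + sqrt(144 + U**2))
z = 954912
(z + a(-1167, -458)) + (790149 - 1236537)*(585967 - 658734) = (954912 + (5 + sqrt(144 + (-458)**2))) + (790149 - 1236537)*(585967 - 658734) = (954912 + (5 + sqrt(144 + 209764))) - 446388*(-72767) = (954912 + (5 + sqrt(209908))) + 32482315596 = (954912 + (5 + 2*sqrt(52477))) + 32482315596 = (954917 + 2*sqrt(52477)) + 32482315596 = 32483270513 + 2*sqrt(52477)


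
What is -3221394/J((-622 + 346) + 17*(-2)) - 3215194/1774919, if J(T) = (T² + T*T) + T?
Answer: -3167338496873/170294603455 ≈ -18.599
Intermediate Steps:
J(T) = T + 2*T² (J(T) = (T² + T²) + T = 2*T² + T = T + 2*T²)
-3221394/J((-622 + 346) + 17*(-2)) - 3215194/1774919 = -3221394*1/((1 + 2*((-622 + 346) + 17*(-2)))*((-622 + 346) + 17*(-2))) - 3215194/1774919 = -3221394*1/((1 + 2*(-276 - 34))*(-276 - 34)) - 3215194*1/1774919 = -3221394*(-1/(310*(1 + 2*(-310)))) - 3215194/1774919 = -3221394*(-1/(310*(1 - 620))) - 3215194/1774919 = -3221394/((-310*(-619))) - 3215194/1774919 = -3221394/191890 - 3215194/1774919 = -3221394*1/191890 - 3215194/1774919 = -1610697/95945 - 3215194/1774919 = -3167338496873/170294603455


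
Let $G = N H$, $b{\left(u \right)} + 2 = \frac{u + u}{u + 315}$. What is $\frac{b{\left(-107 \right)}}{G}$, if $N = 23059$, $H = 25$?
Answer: $- \frac{63}{11990680} \approx -5.2541 \cdot 10^{-6}$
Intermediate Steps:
$b{\left(u \right)} = -2 + \frac{2 u}{315 + u}$ ($b{\left(u \right)} = -2 + \frac{u + u}{u + 315} = -2 + \frac{2 u}{315 + u}$)
$G = 576475$ ($G = 23059 \cdot 25 = 576475$)
$\frac{b{\left(-107 \right)}}{G} = \frac{\left(-630\right) \frac{1}{315 - 107}}{576475} = - \frac{630}{208} \cdot \frac{1}{576475} = \left(-630\right) \frac{1}{208} \cdot \frac{1}{576475} = \left(- \frac{315}{104}\right) \frac{1}{576475} = - \frac{63}{11990680}$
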